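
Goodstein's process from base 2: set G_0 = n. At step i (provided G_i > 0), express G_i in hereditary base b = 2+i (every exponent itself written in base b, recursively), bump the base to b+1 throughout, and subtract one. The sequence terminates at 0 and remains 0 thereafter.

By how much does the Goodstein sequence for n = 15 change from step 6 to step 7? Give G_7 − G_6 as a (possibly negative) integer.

step 0: 15 = 2^(2 + 1) + 2^2 + 2 + 1; sub 3 for 2: 3^(3 + 1) + 3^3 + 3 + 1; = 112; G_1 = 112−1 = 111
step 1: 111 = 3^(3 + 1) + 3^3 + 3; sub 4 for 3: 4^(4 + 1) + 4^4 + 4; = 1284; G_2 = 1284−1 = 1283
step 2: 1283 = 4^(4 + 1) + 4^4 + 3; sub 5 for 4: 5^(5 + 1) + 5^5 + 3; = 18753; G_3 = 18753−1 = 18752
step 3: 18752 = 5^(5 + 1) + 5^5 + 2; sub 6 for 5: 6^(6 + 1) + 6^6 + 2; = 326594; G_4 = 326594−1 = 326593
step 4: 326593 = 6^(6 + 1) + 6^6 + 1; sub 7 for 6: 7^(7 + 1) + 7^7 + 1; = 6588345; G_5 = 6588345−1 = 6588344
step 5: 6588344 = 7^(7 + 1) + 7^7; sub 8 for 7: 8^(8 + 1) + 8^8; = 150994944; G_6 = 150994944−1 = 150994943
step 6: 150994943 = 8^(8 + 1) + 7·8^7 + 7·8^6 + 7·8^5 + 7·8^4 + 7·8^3 + 7·8^2 + 7·8 + 7; sub 9 for 8: 9^(9 + 1) + 7·9^7 + 7·9^6 + 7·9^5 + 7·9^4 + 7·9^3 + 7·9^2 + 7·9 + 7; = 3524450281; G_7 = 3524450281−1 = 3524450280

3373455337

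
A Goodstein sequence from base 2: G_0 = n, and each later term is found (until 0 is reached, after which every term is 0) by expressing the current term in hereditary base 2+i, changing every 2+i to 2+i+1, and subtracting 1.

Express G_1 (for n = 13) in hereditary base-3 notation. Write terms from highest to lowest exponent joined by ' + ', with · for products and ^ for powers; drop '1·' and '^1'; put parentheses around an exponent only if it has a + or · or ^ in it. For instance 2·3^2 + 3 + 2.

3^(3 + 1) + 3^3

i=0: 13 = 2^(2 + 1) + 2^2 + 1 (b=2); 2→3: 3^(3 + 1) + 3^3 + 1 = 109; 109−1 = 108
i=1: 108 = 3^(3 + 1) + 3^3 (b=3); 3→4: 4^(4 + 1) + 4^4 = 1280; 1280−1 = 1279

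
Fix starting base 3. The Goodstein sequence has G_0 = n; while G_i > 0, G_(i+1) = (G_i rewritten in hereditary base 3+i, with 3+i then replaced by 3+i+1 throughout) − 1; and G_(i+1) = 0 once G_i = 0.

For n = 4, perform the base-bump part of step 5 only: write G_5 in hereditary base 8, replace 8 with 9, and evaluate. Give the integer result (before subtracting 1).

1

4 —HB3→ 3 + 1 —bump→ 4 + 1 = 5 —(−1)→ 4
4 —HB4→ 4 —bump→ 5 = 5 —(−1)→ 4
4 —HB5→ 4 —bump→ 4 = 4 —(−1)→ 3
3 —HB6→ 3 —bump→ 3 = 3 —(−1)→ 2
2 —HB7→ 2 —bump→ 2 = 2 —(−1)→ 1
1 —HB8→ 1 —bump→ 1 = 1 —(−1)→ 0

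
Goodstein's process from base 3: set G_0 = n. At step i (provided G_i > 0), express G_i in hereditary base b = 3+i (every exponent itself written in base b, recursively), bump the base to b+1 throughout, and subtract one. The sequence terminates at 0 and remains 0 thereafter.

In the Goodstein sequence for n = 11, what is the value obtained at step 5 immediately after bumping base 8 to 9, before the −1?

[0] 11 ≡ 3^2 + 2 (base 3). Lift 4: 18. −1: 17.
[1] 17 ≡ 4^2 + 1 (base 4). Lift 5: 26. −1: 25.
[2] 25 ≡ 5^2 (base 5). Lift 6: 36. −1: 35.
[3] 35 ≡ 5·6 + 5 (base 6). Lift 7: 40. −1: 39.
[4] 39 ≡ 5·7 + 4 (base 7). Lift 8: 44. −1: 43.

48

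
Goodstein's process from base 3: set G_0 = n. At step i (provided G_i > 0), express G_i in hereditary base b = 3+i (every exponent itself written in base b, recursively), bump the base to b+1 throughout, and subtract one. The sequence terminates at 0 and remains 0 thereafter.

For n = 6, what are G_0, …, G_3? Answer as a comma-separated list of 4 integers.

6, 7, 7, 7

[0] 6 ≡ 2·3 (base 3). Lift 4: 8. −1: 7.
[1] 7 ≡ 4 + 3 (base 4). Lift 5: 8. −1: 7.
[2] 7 ≡ 5 + 2 (base 5). Lift 6: 8. −1: 7.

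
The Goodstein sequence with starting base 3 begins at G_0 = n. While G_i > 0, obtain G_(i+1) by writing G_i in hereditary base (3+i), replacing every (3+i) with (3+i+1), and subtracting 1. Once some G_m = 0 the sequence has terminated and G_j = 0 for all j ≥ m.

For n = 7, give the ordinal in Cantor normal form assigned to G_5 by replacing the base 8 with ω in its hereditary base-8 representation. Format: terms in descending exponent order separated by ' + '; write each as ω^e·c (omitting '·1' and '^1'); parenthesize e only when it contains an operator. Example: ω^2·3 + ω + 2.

G_0=7  [base 3] 2·3 + 1  →[3↦4]→  2·4 + 1 = 9  −1 ⇒ G_1=8
G_1=8  [base 4] 2·4  →[4↦5]→  2·5 = 10  −1 ⇒ G_2=9
G_2=9  [base 5] 5 + 4  →[5↦6]→  6 + 4 = 10  −1 ⇒ G_3=9
G_3=9  [base 6] 6 + 3  →[6↦7]→  7 + 3 = 10  −1 ⇒ G_4=9
G_4=9  [base 7] 7 + 2  →[7↦8]→  8 + 2 = 10  −1 ⇒ G_5=9

ω + 1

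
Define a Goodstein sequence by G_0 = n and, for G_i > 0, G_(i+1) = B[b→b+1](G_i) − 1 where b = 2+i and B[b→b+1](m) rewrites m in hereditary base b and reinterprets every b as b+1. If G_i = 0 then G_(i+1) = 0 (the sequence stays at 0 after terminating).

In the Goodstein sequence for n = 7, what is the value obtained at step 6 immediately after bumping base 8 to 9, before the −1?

i=0: 7 = 2^2 + 2 + 1 (b=2); 2→3: 3^3 + 3 + 1 = 31; 31−1 = 30
i=1: 30 = 3^3 + 3 (b=3); 3→4: 4^4 + 4 = 260; 260−1 = 259
i=2: 259 = 4^4 + 3 (b=4); 4→5: 5^5 + 3 = 3128; 3128−1 = 3127
i=3: 3127 = 5^5 + 2 (b=5); 5→6: 6^6 + 2 = 46658; 46658−1 = 46657
i=4: 46657 = 6^6 + 1 (b=6); 6→7: 7^7 + 1 = 823544; 823544−1 = 823543
i=5: 823543 = 7^7 (b=7); 7→8: 8^8 = 16777216; 16777216−1 = 16777215
i=6: 16777215 = 7·8^7 + 7·8^6 + 7·8^5 + 7·8^4 + 7·8^3 + 7·8^2 + 7·8 + 7 (b=8); 8→9: 7·9^7 + 7·9^6 + 7·9^5 + 7·9^4 + 7·9^3 + 7·9^2 + 7·9 + 7 = 37665880; 37665880−1 = 37665879

37665880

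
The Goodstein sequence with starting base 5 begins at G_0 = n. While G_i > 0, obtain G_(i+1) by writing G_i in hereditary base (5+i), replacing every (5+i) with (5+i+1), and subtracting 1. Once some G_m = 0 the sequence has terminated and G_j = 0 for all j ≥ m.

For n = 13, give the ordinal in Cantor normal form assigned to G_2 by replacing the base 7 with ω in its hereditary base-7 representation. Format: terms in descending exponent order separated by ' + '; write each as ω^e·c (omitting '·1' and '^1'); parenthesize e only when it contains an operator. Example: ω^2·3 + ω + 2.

ω·2 + 1

(0) 13|_5 = 2·5 + 3 ↦ 2·6 + 3|_6 = 15 ⇒ 14
(1) 14|_6 = 2·6 + 2 ↦ 2·7 + 2|_7 = 16 ⇒ 15
(2) 15|_7 = 2·7 + 1 ↦ 2·8 + 1|_8 = 17 ⇒ 16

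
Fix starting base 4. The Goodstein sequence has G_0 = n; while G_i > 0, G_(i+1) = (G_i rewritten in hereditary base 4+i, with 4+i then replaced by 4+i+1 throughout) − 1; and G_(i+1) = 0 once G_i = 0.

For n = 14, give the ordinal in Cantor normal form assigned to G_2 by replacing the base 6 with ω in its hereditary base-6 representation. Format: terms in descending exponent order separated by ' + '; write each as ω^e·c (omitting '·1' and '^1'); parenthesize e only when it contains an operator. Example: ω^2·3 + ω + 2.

ω·3

(0) 14|_4 = 3·4 + 2 ↦ 3·5 + 2|_5 = 17 ⇒ 16
(1) 16|_5 = 3·5 + 1 ↦ 3·6 + 1|_6 = 19 ⇒ 18
(2) 18|_6 = 3·6 ↦ 3·7|_7 = 21 ⇒ 20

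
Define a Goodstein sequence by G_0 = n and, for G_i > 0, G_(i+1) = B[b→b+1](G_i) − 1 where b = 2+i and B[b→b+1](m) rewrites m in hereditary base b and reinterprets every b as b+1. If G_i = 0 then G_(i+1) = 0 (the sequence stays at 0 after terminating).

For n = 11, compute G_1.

84

[0] 11 ≡ 2^(2 + 1) + 2 + 1 (base 2). Lift 3: 85. −1: 84.
[1] 84 ≡ 3^(3 + 1) + 3 (base 3). Lift 4: 1028. −1: 1027.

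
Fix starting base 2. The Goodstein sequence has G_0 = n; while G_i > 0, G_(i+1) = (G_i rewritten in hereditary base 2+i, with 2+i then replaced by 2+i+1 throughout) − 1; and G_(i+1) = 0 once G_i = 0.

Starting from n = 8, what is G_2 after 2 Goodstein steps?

step 0: 8 = 2^(2 + 1); sub 3 for 2: 3^(3 + 1); = 81; G_1 = 81−1 = 80
step 1: 80 = 2·3^3 + 2·3^2 + 2·3 + 2; sub 4 for 3: 2·4^4 + 2·4^2 + 2·4 + 2; = 554; G_2 = 554−1 = 553
step 2: 553 = 2·4^4 + 2·4^2 + 2·4 + 1; sub 5 for 4: 2·5^5 + 2·5^2 + 2·5 + 1; = 6311; G_3 = 6311−1 = 6310

553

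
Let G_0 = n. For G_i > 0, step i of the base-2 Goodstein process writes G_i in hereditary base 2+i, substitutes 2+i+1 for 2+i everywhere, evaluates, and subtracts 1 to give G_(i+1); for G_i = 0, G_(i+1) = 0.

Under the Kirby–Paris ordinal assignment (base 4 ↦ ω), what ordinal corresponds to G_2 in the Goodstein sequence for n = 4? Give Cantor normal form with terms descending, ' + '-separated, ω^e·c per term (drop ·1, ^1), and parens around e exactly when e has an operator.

ω^2·2 + ω·2 + 1

i=0: 4 = 2^2 (b=2); 2→3: 3^3 = 27; 27−1 = 26
i=1: 26 = 2·3^2 + 2·3 + 2 (b=3); 3→4: 2·4^2 + 2·4 + 2 = 42; 42−1 = 41
i=2: 41 = 2·4^2 + 2·4 + 1 (b=4); 4→5: 2·5^2 + 2·5 + 1 = 61; 61−1 = 60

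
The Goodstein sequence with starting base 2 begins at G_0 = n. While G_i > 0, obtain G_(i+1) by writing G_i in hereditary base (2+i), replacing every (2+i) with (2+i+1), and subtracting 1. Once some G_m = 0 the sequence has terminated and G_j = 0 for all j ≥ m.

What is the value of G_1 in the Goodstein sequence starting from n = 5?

27

G_0 = 5. HB_2(5) = 2^2 + 1. Bump = 28. G_1 = 27.
G_1 = 27. HB_3(27) = 3^3. Bump = 256. G_2 = 255.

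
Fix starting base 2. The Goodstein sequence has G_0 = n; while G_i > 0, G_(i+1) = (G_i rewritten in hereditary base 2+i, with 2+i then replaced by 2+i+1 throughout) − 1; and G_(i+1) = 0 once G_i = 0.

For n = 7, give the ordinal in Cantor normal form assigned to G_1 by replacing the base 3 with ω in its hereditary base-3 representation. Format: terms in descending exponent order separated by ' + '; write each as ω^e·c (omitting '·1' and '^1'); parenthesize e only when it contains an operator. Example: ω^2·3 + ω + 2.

ω^ω + ω

i=0: 7 = 2^2 + 2 + 1 (b=2); 2→3: 3^3 + 3 + 1 = 31; 31−1 = 30
i=1: 30 = 3^3 + 3 (b=3); 3→4: 4^4 + 4 = 260; 260−1 = 259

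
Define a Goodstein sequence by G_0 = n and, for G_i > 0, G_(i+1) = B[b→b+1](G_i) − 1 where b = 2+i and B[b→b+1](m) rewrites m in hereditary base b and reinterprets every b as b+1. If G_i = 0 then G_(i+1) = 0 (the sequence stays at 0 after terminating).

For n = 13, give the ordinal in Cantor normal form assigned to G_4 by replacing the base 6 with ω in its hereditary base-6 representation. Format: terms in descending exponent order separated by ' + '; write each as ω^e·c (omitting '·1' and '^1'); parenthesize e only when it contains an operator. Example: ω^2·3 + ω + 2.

ω^(ω + 1) + ω^3·3 + ω^2·3 + ω·3 + 1

step 0: 13 = 2^(2 + 1) + 2^2 + 1; sub 3 for 2: 3^(3 + 1) + 3^3 + 1; = 109; G_1 = 109−1 = 108
step 1: 108 = 3^(3 + 1) + 3^3; sub 4 for 3: 4^(4 + 1) + 4^4; = 1280; G_2 = 1280−1 = 1279
step 2: 1279 = 4^(4 + 1) + 3·4^3 + 3·4^2 + 3·4 + 3; sub 5 for 4: 5^(5 + 1) + 3·5^3 + 3·5^2 + 3·5 + 3; = 16093; G_3 = 16093−1 = 16092
step 3: 16092 = 5^(5 + 1) + 3·5^3 + 3·5^2 + 3·5 + 2; sub 6 for 5: 6^(6 + 1) + 3·6^3 + 3·6^2 + 3·6 + 2; = 280712; G_4 = 280712−1 = 280711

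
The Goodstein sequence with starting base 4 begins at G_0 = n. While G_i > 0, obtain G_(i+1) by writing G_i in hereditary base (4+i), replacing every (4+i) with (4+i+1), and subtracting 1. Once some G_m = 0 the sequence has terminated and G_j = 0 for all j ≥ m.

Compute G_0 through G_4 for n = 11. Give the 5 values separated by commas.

[0] 11 ≡ 2·4 + 3 (base 4). Lift 5: 13. −1: 12.
[1] 12 ≡ 2·5 + 2 (base 5). Lift 6: 14. −1: 13.
[2] 13 ≡ 2·6 + 1 (base 6). Lift 7: 15. −1: 14.
[3] 14 ≡ 2·7 (base 7). Lift 8: 16. −1: 15.

11, 12, 13, 14, 15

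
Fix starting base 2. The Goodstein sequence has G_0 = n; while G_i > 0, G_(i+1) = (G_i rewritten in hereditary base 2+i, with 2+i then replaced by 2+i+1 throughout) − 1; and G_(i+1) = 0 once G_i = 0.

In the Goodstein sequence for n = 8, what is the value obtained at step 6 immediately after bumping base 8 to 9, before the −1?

774841152

i=0: 8 = 2^(2 + 1) (b=2); 2→3: 3^(3 + 1) = 81; 81−1 = 80
i=1: 80 = 2·3^3 + 2·3^2 + 2·3 + 2 (b=3); 3→4: 2·4^4 + 2·4^2 + 2·4 + 2 = 554; 554−1 = 553
i=2: 553 = 2·4^4 + 2·4^2 + 2·4 + 1 (b=4); 4→5: 2·5^5 + 2·5^2 + 2·5 + 1 = 6311; 6311−1 = 6310
i=3: 6310 = 2·5^5 + 2·5^2 + 2·5 (b=5); 5→6: 2·6^6 + 2·6^2 + 2·6 = 93396; 93396−1 = 93395
i=4: 93395 = 2·6^6 + 2·6^2 + 6 + 5 (b=6); 6→7: 2·7^7 + 2·7^2 + 7 + 5 = 1647196; 1647196−1 = 1647195
i=5: 1647195 = 2·7^7 + 2·7^2 + 7 + 4 (b=7); 7→8: 2·8^8 + 2·8^2 + 8 + 4 = 33554572; 33554572−1 = 33554571
i=6: 33554571 = 2·8^8 + 2·8^2 + 8 + 3 (b=8); 8→9: 2·9^9 + 2·9^2 + 9 + 3 = 774841152; 774841152−1 = 774841151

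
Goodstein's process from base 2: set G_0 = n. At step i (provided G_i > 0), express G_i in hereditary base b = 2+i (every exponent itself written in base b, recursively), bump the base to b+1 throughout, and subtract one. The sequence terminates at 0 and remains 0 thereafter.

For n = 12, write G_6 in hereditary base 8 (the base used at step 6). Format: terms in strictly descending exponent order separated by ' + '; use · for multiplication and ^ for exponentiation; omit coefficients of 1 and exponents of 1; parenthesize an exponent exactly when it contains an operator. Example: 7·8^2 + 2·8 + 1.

8^(8 + 1) + 2·8^2 + 8 + 3

G_0=12  [base 2] 2^(2 + 1) + 2^2  →[2↦3]→  3^(3 + 1) + 3^3 = 108  −1 ⇒ G_1=107
G_1=107  [base 3] 3^(3 + 1) + 2·3^2 + 2·3 + 2  →[3↦4]→  4^(4 + 1) + 2·4^2 + 2·4 + 2 = 1066  −1 ⇒ G_2=1065
G_2=1065  [base 4] 4^(4 + 1) + 2·4^2 + 2·4 + 1  →[4↦5]→  5^(5 + 1) + 2·5^2 + 2·5 + 1 = 15686  −1 ⇒ G_3=15685
G_3=15685  [base 5] 5^(5 + 1) + 2·5^2 + 2·5  →[5↦6]→  6^(6 + 1) + 2·6^2 + 2·6 = 280020  −1 ⇒ G_4=280019
G_4=280019  [base 6] 6^(6 + 1) + 2·6^2 + 6 + 5  →[6↦7]→  7^(7 + 1) + 2·7^2 + 7 + 5 = 5764911  −1 ⇒ G_5=5764910
G_5=5764910  [base 7] 7^(7 + 1) + 2·7^2 + 7 + 4  →[7↦8]→  8^(8 + 1) + 2·8^2 + 8 + 4 = 134217868  −1 ⇒ G_6=134217867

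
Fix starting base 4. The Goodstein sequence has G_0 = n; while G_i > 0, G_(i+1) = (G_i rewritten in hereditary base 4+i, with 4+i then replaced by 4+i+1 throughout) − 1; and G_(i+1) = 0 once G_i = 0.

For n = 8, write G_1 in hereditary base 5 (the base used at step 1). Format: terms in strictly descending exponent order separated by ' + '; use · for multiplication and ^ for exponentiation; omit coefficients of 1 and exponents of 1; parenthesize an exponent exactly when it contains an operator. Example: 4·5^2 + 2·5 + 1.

base 4: 8 = 2·4; at 5: 2·5 = 10; next = 9
base 5: 9 = 5 + 4; at 6: 6 + 4 = 10; next = 9

5 + 4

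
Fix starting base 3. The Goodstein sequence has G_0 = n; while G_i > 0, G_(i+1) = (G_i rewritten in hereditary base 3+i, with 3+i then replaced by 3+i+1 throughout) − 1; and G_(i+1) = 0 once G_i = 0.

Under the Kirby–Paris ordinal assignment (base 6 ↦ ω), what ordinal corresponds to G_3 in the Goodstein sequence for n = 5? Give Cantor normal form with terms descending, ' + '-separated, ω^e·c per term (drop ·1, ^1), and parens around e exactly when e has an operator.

i=0: 5 = 3 + 2 (b=3); 3→4: 4 + 2 = 6; 6−1 = 5
i=1: 5 = 4 + 1 (b=4); 4→5: 5 + 1 = 6; 6−1 = 5
i=2: 5 = 5 (b=5); 5→6: 6 = 6; 6−1 = 5
i=3: 5 = 5 (b=6); 6→7: 5 = 5; 5−1 = 4

5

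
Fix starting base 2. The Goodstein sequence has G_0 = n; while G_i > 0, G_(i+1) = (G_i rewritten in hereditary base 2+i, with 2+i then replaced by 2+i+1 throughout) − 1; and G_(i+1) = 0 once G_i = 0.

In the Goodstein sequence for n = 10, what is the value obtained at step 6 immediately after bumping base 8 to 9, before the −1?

1937434593

G_0=10  [base 2] 2^(2 + 1) + 2  →[2↦3]→  3^(3 + 1) + 3 = 84  −1 ⇒ G_1=83
G_1=83  [base 3] 3^(3 + 1) + 2  →[3↦4]→  4^(4 + 1) + 2 = 1026  −1 ⇒ G_2=1025
G_2=1025  [base 4] 4^(4 + 1) + 1  →[4↦5]→  5^(5 + 1) + 1 = 15626  −1 ⇒ G_3=15625
G_3=15625  [base 5] 5^(5 + 1)  →[5↦6]→  6^(6 + 1) = 279936  −1 ⇒ G_4=279935
G_4=279935  [base 6] 5·6^6 + 5·6^5 + 5·6^4 + 5·6^3 + 5·6^2 + 5·6 + 5  →[6↦7]→  5·7^7 + 5·7^5 + 5·7^4 + 5·7^3 + 5·7^2 + 5·7 + 5 = 4215755  −1 ⇒ G_5=4215754
G_5=4215754  [base 7] 5·7^7 + 5·7^5 + 5·7^4 + 5·7^3 + 5·7^2 + 5·7 + 4  →[7↦8]→  5·8^8 + 5·8^5 + 5·8^4 + 5·8^3 + 5·8^2 + 5·8 + 4 = 84073324  −1 ⇒ G_6=84073323
G_6=84073323  [base 8] 5·8^8 + 5·8^5 + 5·8^4 + 5·8^3 + 5·8^2 + 5·8 + 3  →[8↦9]→  5·9^9 + 5·9^5 + 5·9^4 + 5·9^3 + 5·9^2 + 5·9 + 3 = 1937434593  −1 ⇒ G_7=1937434592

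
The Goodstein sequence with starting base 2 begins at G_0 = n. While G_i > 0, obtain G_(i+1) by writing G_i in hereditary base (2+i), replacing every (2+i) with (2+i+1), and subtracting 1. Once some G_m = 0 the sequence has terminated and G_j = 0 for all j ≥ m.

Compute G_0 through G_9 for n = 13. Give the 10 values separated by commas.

13, 108, 1279, 16092, 280711, 5765998, 134219479, 3486786855, 100000003325, 3138428381103

i=0: 13 = 2^(2 + 1) + 2^2 + 1 (b=2); 2→3: 3^(3 + 1) + 3^3 + 1 = 109; 109−1 = 108
i=1: 108 = 3^(3 + 1) + 3^3 (b=3); 3→4: 4^(4 + 1) + 4^4 = 1280; 1280−1 = 1279
i=2: 1279 = 4^(4 + 1) + 3·4^3 + 3·4^2 + 3·4 + 3 (b=4); 4→5: 5^(5 + 1) + 3·5^3 + 3·5^2 + 3·5 + 3 = 16093; 16093−1 = 16092
i=3: 16092 = 5^(5 + 1) + 3·5^3 + 3·5^2 + 3·5 + 2 (b=5); 5→6: 6^(6 + 1) + 3·6^3 + 3·6^2 + 3·6 + 2 = 280712; 280712−1 = 280711
i=4: 280711 = 6^(6 + 1) + 3·6^3 + 3·6^2 + 3·6 + 1 (b=6); 6→7: 7^(7 + 1) + 3·7^3 + 3·7^2 + 3·7 + 1 = 5765999; 5765999−1 = 5765998
i=5: 5765998 = 7^(7 + 1) + 3·7^3 + 3·7^2 + 3·7 (b=7); 7→8: 8^(8 + 1) + 3·8^3 + 3·8^2 + 3·8 = 134219480; 134219480−1 = 134219479
i=6: 134219479 = 8^(8 + 1) + 3·8^3 + 3·8^2 + 2·8 + 7 (b=8); 8→9: 9^(9 + 1) + 3·9^3 + 3·9^2 + 2·9 + 7 = 3486786856; 3486786856−1 = 3486786855
i=7: 3486786855 = 9^(9 + 1) + 3·9^3 + 3·9^2 + 2·9 + 6 (b=9); 9→10: 10^(10 + 1) + 3·10^3 + 3·10^2 + 2·10 + 6 = 100000003326; 100000003326−1 = 100000003325
i=8: 100000003325 = 10^(10 + 1) + 3·10^3 + 3·10^2 + 2·10 + 5 (b=10); 10→11: 11^(11 + 1) + 3·11^3 + 3·11^2 + 2·11 + 5 = 3138428381104; 3138428381104−1 = 3138428381103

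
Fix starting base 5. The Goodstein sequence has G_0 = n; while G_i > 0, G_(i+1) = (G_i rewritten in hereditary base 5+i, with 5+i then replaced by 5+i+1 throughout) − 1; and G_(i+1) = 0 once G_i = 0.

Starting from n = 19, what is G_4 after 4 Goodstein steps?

27

step 0: 19 = 3·5 + 4; sub 6 for 5: 3·6 + 4; = 22; G_1 = 22−1 = 21
step 1: 21 = 3·6 + 3; sub 7 for 6: 3·7 + 3; = 24; G_2 = 24−1 = 23
step 2: 23 = 3·7 + 2; sub 8 for 7: 3·8 + 2; = 26; G_3 = 26−1 = 25
step 3: 25 = 3·8 + 1; sub 9 for 8: 3·9 + 1; = 28; G_4 = 28−1 = 27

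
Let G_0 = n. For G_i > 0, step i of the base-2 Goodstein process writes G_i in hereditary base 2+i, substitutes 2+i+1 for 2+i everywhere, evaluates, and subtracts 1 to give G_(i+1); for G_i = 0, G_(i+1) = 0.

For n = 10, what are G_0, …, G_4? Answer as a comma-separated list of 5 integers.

10, 83, 1025, 15625, 279935

G_0=10  [base 2] 2^(2 + 1) + 2  →[2↦3]→  3^(3 + 1) + 3 = 84  −1 ⇒ G_1=83
G_1=83  [base 3] 3^(3 + 1) + 2  →[3↦4]→  4^(4 + 1) + 2 = 1026  −1 ⇒ G_2=1025
G_2=1025  [base 4] 4^(4 + 1) + 1  →[4↦5]→  5^(5 + 1) + 1 = 15626  −1 ⇒ G_3=15625
G_3=15625  [base 5] 5^(5 + 1)  →[5↦6]→  6^(6 + 1) = 279936  −1 ⇒ G_4=279935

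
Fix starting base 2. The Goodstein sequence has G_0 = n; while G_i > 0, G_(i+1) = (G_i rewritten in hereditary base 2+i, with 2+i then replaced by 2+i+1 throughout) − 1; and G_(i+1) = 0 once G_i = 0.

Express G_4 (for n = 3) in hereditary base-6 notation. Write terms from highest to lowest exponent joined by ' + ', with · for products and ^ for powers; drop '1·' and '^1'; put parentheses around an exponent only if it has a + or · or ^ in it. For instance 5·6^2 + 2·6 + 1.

1

base 2: 3 = 2 + 1; at 3: 3 + 1 = 4; next = 3
base 3: 3 = 3; at 4: 4 = 4; next = 3
base 4: 3 = 3; at 5: 3 = 3; next = 2
base 5: 2 = 2; at 6: 2 = 2; next = 1
base 6: 1 = 1; at 7: 1 = 1; next = 0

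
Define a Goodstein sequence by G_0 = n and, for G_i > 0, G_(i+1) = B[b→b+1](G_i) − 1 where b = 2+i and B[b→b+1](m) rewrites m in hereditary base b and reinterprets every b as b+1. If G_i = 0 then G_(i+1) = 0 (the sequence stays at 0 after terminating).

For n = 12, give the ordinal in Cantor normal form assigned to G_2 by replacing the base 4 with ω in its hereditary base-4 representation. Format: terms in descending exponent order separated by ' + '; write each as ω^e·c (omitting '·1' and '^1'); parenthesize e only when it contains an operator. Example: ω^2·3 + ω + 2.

i=0: 12 = 2^(2 + 1) + 2^2 (b=2); 2→3: 3^(3 + 1) + 3^3 = 108; 108−1 = 107
i=1: 107 = 3^(3 + 1) + 2·3^2 + 2·3 + 2 (b=3); 3→4: 4^(4 + 1) + 2·4^2 + 2·4 + 2 = 1066; 1066−1 = 1065
i=2: 1065 = 4^(4 + 1) + 2·4^2 + 2·4 + 1 (b=4); 4→5: 5^(5 + 1) + 2·5^2 + 2·5 + 1 = 15686; 15686−1 = 15685

ω^(ω + 1) + ω^2·2 + ω·2 + 1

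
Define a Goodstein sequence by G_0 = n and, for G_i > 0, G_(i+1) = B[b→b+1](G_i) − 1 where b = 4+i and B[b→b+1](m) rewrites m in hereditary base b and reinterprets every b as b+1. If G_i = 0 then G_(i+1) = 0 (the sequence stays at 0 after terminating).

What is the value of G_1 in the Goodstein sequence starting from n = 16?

24

(0) 16|_4 = 4^2 ↦ 5^2|_5 = 25 ⇒ 24
(1) 24|_5 = 4·5 + 4 ↦ 4·6 + 4|_6 = 28 ⇒ 27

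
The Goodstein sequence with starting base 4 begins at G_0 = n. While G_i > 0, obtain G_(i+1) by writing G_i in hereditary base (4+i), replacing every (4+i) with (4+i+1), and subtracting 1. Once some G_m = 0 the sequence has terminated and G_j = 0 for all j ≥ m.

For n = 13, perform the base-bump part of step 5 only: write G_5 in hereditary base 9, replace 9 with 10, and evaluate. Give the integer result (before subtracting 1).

(0) 13|_4 = 3·4 + 1 ↦ 3·5 + 1|_5 = 16 ⇒ 15
(1) 15|_5 = 3·5 ↦ 3·6|_6 = 18 ⇒ 17
(2) 17|_6 = 2·6 + 5 ↦ 2·7 + 5|_7 = 19 ⇒ 18
(3) 18|_7 = 2·7 + 4 ↦ 2·8 + 4|_8 = 20 ⇒ 19
(4) 19|_8 = 2·8 + 3 ↦ 2·9 + 3|_9 = 21 ⇒ 20
(5) 20|_9 = 2·9 + 2 ↦ 2·10 + 2|_10 = 22 ⇒ 21

22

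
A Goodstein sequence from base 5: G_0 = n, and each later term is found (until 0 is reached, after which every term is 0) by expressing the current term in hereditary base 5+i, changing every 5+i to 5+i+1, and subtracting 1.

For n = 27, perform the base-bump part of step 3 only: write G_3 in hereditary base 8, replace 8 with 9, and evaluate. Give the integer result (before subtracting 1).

70

G_0 = 27. HB_5(27) = 5^2 + 2. Bump = 38. G_1 = 37.
G_1 = 37. HB_6(37) = 6^2 + 1. Bump = 50. G_2 = 49.
G_2 = 49. HB_7(49) = 7^2. Bump = 64. G_3 = 63.
G_3 = 63. HB_8(63) = 7·8 + 7. Bump = 70. G_4 = 69.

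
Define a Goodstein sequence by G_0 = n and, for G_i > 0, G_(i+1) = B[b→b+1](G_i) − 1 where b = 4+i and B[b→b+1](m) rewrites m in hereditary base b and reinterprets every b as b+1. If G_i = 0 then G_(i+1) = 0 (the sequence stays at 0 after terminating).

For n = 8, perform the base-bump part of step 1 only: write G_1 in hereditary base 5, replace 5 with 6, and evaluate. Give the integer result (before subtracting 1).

10

G_0 = 8. HB_4(8) = 2·4. Bump = 10. G_1 = 9.
G_1 = 9. HB_5(9) = 5 + 4. Bump = 10. G_2 = 9.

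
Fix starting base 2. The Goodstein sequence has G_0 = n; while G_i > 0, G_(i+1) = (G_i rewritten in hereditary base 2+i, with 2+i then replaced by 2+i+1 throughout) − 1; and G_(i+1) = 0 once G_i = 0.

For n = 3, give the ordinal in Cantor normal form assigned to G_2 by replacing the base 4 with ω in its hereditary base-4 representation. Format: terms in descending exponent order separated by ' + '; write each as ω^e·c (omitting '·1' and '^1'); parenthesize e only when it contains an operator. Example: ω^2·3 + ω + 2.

3

3 —HB2→ 2 + 1 —bump→ 3 + 1 = 4 —(−1)→ 3
3 —HB3→ 3 —bump→ 4 = 4 —(−1)→ 3
3 —HB4→ 3 —bump→ 3 = 3 —(−1)→ 2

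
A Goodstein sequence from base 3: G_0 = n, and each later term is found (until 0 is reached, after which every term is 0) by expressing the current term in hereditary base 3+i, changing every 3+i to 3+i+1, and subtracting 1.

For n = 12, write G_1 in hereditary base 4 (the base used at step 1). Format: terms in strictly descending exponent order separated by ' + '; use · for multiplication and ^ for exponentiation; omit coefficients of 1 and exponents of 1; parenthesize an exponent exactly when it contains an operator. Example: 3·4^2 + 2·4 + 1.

4^2 + 3

step 0: 12 = 3^2 + 3; sub 4 for 3: 4^2 + 4; = 20; G_1 = 20−1 = 19
step 1: 19 = 4^2 + 3; sub 5 for 4: 5^2 + 3; = 28; G_2 = 28−1 = 27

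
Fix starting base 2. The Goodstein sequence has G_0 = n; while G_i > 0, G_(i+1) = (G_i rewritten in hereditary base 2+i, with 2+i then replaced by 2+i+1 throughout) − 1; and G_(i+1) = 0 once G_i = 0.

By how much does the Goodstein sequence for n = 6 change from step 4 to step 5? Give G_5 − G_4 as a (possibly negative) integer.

[0] 6 ≡ 2^2 + 2 (base 2). Lift 3: 30. −1: 29.
[1] 29 ≡ 3^3 + 2 (base 3). Lift 4: 258. −1: 257.
[2] 257 ≡ 4^4 + 1 (base 4). Lift 5: 3126. −1: 3125.
[3] 3125 ≡ 5^5 (base 5). Lift 6: 46656. −1: 46655.
[4] 46655 ≡ 5·6^5 + 5·6^4 + 5·6^3 + 5·6^2 + 5·6 + 5 (base 6). Lift 7: 98040. −1: 98039.

51384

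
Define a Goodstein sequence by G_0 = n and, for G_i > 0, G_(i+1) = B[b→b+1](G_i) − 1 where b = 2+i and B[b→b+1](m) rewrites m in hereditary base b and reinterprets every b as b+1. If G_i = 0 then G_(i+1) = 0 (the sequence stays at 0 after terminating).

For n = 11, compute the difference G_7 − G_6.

G_0 = 11. HB_2(11) = 2^(2 + 1) + 2 + 1. Bump = 85. G_1 = 84.
G_1 = 84. HB_3(84) = 3^(3 + 1) + 3. Bump = 1028. G_2 = 1027.
G_2 = 1027. HB_4(1027) = 4^(4 + 1) + 3. Bump = 15628. G_3 = 15627.
G_3 = 15627. HB_5(15627) = 5^(5 + 1) + 2. Bump = 279938. G_4 = 279937.
G_4 = 279937. HB_6(279937) = 6^(6 + 1) + 1. Bump = 5764802. G_5 = 5764801.
G_5 = 5764801. HB_7(5764801) = 7^(7 + 1). Bump = 134217728. G_6 = 134217727.
G_6 = 134217727. HB_8(134217727) = 7·8^8 + 7·8^7 + 7·8^6 + 7·8^5 + 7·8^4 + 7·8^3 + 7·8^2 + 7·8 + 7. Bump = 2749609303. G_7 = 2749609302.

2615391575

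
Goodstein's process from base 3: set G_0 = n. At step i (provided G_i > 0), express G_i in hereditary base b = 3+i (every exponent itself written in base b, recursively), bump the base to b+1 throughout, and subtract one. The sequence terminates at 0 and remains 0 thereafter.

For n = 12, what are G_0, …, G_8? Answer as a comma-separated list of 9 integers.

i=0: 12 = 3^2 + 3 (b=3); 3→4: 4^2 + 4 = 20; 20−1 = 19
i=1: 19 = 4^2 + 3 (b=4); 4→5: 5^2 + 3 = 28; 28−1 = 27
i=2: 27 = 5^2 + 2 (b=5); 5→6: 6^2 + 2 = 38; 38−1 = 37
i=3: 37 = 6^2 + 1 (b=6); 6→7: 7^2 + 1 = 50; 50−1 = 49
i=4: 49 = 7^2 (b=7); 7→8: 8^2 = 64; 64−1 = 63
i=5: 63 = 7·8 + 7 (b=8); 8→9: 7·9 + 7 = 70; 70−1 = 69
i=6: 69 = 7·9 + 6 (b=9); 9→10: 7·10 + 6 = 76; 76−1 = 75
i=7: 75 = 7·10 + 5 (b=10); 10→11: 7·11 + 5 = 82; 82−1 = 81

12, 19, 27, 37, 49, 63, 69, 75, 81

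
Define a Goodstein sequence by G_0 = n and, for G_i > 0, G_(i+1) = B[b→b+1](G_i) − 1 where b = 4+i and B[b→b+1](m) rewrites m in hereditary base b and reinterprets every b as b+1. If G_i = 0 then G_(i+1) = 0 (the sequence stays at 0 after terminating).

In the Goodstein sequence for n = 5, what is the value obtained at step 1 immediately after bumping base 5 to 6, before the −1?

[0] 5 ≡ 4 + 1 (base 4). Lift 5: 6. −1: 5.
[1] 5 ≡ 5 (base 5). Lift 6: 6. −1: 5.

6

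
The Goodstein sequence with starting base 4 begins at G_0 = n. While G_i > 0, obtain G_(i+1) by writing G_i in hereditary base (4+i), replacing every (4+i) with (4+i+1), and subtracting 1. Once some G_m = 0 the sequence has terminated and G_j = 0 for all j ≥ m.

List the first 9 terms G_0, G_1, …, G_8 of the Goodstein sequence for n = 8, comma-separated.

8, 9, 9, 9, 9, 9, 9, 8, 7

base 4: 8 = 2·4; at 5: 2·5 = 10; next = 9
base 5: 9 = 5 + 4; at 6: 6 + 4 = 10; next = 9
base 6: 9 = 6 + 3; at 7: 7 + 3 = 10; next = 9
base 7: 9 = 7 + 2; at 8: 8 + 2 = 10; next = 9
base 8: 9 = 8 + 1; at 9: 9 + 1 = 10; next = 9
base 9: 9 = 9; at 10: 10 = 10; next = 9
base 10: 9 = 9; at 11: 9 = 9; next = 8
base 11: 8 = 8; at 12: 8 = 8; next = 7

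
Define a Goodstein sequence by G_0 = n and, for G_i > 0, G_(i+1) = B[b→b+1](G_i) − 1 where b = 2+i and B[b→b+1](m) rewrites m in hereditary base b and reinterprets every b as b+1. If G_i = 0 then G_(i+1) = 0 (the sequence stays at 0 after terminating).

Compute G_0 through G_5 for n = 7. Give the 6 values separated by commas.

step 0: 7 = 2^2 + 2 + 1; sub 3 for 2: 3^3 + 3 + 1; = 31; G_1 = 31−1 = 30
step 1: 30 = 3^3 + 3; sub 4 for 3: 4^4 + 4; = 260; G_2 = 260−1 = 259
step 2: 259 = 4^4 + 3; sub 5 for 4: 5^5 + 3; = 3128; G_3 = 3128−1 = 3127
step 3: 3127 = 5^5 + 2; sub 6 for 5: 6^6 + 2; = 46658; G_4 = 46658−1 = 46657
step 4: 46657 = 6^6 + 1; sub 7 for 6: 7^7 + 1; = 823544; G_5 = 823544−1 = 823543

7, 30, 259, 3127, 46657, 823543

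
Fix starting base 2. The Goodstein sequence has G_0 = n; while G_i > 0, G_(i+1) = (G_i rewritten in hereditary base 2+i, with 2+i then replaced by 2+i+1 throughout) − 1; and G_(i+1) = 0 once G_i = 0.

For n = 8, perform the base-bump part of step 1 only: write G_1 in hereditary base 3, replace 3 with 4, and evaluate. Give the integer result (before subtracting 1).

554

G_0 = 8. HB_2(8) = 2^(2 + 1). Bump = 81. G_1 = 80.
G_1 = 80. HB_3(80) = 2·3^3 + 2·3^2 + 2·3 + 2. Bump = 554. G_2 = 553.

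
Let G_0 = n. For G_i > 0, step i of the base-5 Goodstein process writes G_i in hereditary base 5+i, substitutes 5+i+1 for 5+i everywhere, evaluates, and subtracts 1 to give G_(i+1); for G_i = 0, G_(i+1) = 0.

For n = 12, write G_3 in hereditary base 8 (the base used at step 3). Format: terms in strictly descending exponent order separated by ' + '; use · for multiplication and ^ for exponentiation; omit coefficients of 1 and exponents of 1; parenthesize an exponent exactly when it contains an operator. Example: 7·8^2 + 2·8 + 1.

base 5: 12 = 2·5 + 2; at 6: 2·6 + 2 = 14; next = 13
base 6: 13 = 2·6 + 1; at 7: 2·7 + 1 = 15; next = 14
base 7: 14 = 2·7; at 8: 2·8 = 16; next = 15
base 8: 15 = 8 + 7; at 9: 9 + 7 = 16; next = 15

8 + 7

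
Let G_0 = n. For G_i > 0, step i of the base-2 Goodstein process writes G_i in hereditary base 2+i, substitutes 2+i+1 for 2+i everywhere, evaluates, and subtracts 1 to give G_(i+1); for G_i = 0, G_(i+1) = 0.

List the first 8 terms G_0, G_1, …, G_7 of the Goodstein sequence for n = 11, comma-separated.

11, 84, 1027, 15627, 279937, 5764801, 134217727, 2749609302

[0] 11 ≡ 2^(2 + 1) + 2 + 1 (base 2). Lift 3: 85. −1: 84.
[1] 84 ≡ 3^(3 + 1) + 3 (base 3). Lift 4: 1028. −1: 1027.
[2] 1027 ≡ 4^(4 + 1) + 3 (base 4). Lift 5: 15628. −1: 15627.
[3] 15627 ≡ 5^(5 + 1) + 2 (base 5). Lift 6: 279938. −1: 279937.
[4] 279937 ≡ 6^(6 + 1) + 1 (base 6). Lift 7: 5764802. −1: 5764801.
[5] 5764801 ≡ 7^(7 + 1) (base 7). Lift 8: 134217728. −1: 134217727.
[6] 134217727 ≡ 7·8^8 + 7·8^7 + 7·8^6 + 7·8^5 + 7·8^4 + 7·8^3 + 7·8^2 + 7·8 + 7 (base 8). Lift 9: 2749609303. −1: 2749609302.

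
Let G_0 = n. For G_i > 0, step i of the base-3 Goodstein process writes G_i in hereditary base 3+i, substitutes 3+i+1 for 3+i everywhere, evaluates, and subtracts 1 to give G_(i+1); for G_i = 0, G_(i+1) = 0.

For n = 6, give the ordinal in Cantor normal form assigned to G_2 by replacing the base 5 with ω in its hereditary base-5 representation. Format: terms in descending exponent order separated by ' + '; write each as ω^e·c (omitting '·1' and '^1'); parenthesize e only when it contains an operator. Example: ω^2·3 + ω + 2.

ω + 2

G_0 = 6. HB_3(6) = 2·3. Bump = 8. G_1 = 7.
G_1 = 7. HB_4(7) = 4 + 3. Bump = 8. G_2 = 7.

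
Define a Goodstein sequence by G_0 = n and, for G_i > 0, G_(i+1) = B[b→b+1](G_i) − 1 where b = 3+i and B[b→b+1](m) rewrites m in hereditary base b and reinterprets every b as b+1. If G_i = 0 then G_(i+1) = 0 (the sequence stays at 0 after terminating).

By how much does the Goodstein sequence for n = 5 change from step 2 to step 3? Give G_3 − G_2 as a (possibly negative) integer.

G_0=5  [base 3] 3 + 2  →[3↦4]→  4 + 2 = 6  −1 ⇒ G_1=5
G_1=5  [base 4] 4 + 1  →[4↦5]→  5 + 1 = 6  −1 ⇒ G_2=5
G_2=5  [base 5] 5  →[5↦6]→  6 = 6  −1 ⇒ G_3=5

0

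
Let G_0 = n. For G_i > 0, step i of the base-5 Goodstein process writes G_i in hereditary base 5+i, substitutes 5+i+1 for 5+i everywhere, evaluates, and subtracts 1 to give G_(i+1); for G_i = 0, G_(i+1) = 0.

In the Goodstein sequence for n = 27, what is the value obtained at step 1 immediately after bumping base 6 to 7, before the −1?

50

G_0=27  [base 5] 5^2 + 2  →[5↦6]→  6^2 + 2 = 38  −1 ⇒ G_1=37
G_1=37  [base 6] 6^2 + 1  →[6↦7]→  7^2 + 1 = 50  −1 ⇒ G_2=49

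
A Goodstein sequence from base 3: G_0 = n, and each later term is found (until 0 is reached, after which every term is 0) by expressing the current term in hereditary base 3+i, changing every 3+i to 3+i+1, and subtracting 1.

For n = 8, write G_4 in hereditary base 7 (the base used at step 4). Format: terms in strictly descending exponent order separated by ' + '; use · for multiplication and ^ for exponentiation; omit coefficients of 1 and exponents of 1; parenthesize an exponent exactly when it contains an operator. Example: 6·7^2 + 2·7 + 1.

7 + 4

G_0=8  [base 3] 2·3 + 2  →[3↦4]→  2·4 + 2 = 10  −1 ⇒ G_1=9
G_1=9  [base 4] 2·4 + 1  →[4↦5]→  2·5 + 1 = 11  −1 ⇒ G_2=10
G_2=10  [base 5] 2·5  →[5↦6]→  2·6 = 12  −1 ⇒ G_3=11
G_3=11  [base 6] 6 + 5  →[6↦7]→  7 + 5 = 12  −1 ⇒ G_4=11
G_4=11  [base 7] 7 + 4  →[7↦8]→  8 + 4 = 12  −1 ⇒ G_5=11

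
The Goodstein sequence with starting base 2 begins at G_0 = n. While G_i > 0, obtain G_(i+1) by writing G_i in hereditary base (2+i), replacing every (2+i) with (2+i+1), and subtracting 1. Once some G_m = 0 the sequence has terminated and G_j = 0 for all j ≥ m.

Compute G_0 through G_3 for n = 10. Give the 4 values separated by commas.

(0) 10|_2 = 2^(2 + 1) + 2 ↦ 3^(3 + 1) + 3|_3 = 84 ⇒ 83
(1) 83|_3 = 3^(3 + 1) + 2 ↦ 4^(4 + 1) + 2|_4 = 1026 ⇒ 1025
(2) 1025|_4 = 4^(4 + 1) + 1 ↦ 5^(5 + 1) + 1|_5 = 15626 ⇒ 15625

10, 83, 1025, 15625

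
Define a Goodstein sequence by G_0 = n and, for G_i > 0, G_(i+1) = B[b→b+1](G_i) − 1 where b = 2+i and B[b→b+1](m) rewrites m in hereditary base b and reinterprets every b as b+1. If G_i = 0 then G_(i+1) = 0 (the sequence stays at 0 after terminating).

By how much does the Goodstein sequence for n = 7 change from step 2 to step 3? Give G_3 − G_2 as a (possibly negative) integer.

2868

G_0 = 7. HB_2(7) = 2^2 + 2 + 1. Bump = 31. G_1 = 30.
G_1 = 30. HB_3(30) = 3^3 + 3. Bump = 260. G_2 = 259.
G_2 = 259. HB_4(259) = 4^4 + 3. Bump = 3128. G_3 = 3127.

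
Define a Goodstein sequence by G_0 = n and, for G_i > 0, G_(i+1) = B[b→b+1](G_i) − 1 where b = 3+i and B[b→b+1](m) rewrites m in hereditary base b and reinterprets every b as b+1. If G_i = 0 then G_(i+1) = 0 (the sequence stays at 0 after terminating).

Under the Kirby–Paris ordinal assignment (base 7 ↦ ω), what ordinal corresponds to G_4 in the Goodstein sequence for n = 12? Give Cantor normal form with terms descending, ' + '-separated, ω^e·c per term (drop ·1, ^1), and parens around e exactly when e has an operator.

base 3: 12 = 3^2 + 3; at 4: 4^2 + 4 = 20; next = 19
base 4: 19 = 4^2 + 3; at 5: 5^2 + 3 = 28; next = 27
base 5: 27 = 5^2 + 2; at 6: 6^2 + 2 = 38; next = 37
base 6: 37 = 6^2 + 1; at 7: 7^2 + 1 = 50; next = 49
base 7: 49 = 7^2; at 8: 8^2 = 64; next = 63

ω^2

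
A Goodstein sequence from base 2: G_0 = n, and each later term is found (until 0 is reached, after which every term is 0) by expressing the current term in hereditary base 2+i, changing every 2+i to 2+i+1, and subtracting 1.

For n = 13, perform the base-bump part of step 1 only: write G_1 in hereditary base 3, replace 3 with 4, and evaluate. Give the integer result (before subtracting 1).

1280

[0] 13 ≡ 2^(2 + 1) + 2^2 + 1 (base 2). Lift 3: 109. −1: 108.
[1] 108 ≡ 3^(3 + 1) + 3^3 (base 3). Lift 4: 1280. −1: 1279.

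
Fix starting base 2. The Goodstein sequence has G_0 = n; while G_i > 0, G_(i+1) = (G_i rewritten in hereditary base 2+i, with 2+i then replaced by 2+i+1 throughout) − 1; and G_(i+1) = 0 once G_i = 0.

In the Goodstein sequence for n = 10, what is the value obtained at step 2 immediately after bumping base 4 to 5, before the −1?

i=0: 10 = 2^(2 + 1) + 2 (b=2); 2→3: 3^(3 + 1) + 3 = 84; 84−1 = 83
i=1: 83 = 3^(3 + 1) + 2 (b=3); 3→4: 4^(4 + 1) + 2 = 1026; 1026−1 = 1025

15626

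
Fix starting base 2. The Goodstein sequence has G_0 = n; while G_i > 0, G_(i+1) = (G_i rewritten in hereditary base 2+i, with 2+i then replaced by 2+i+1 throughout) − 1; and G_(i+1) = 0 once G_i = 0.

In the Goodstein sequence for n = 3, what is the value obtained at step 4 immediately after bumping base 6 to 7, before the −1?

1

base 2: 3 = 2 + 1; at 3: 3 + 1 = 4; next = 3
base 3: 3 = 3; at 4: 4 = 4; next = 3
base 4: 3 = 3; at 5: 3 = 3; next = 2
base 5: 2 = 2; at 6: 2 = 2; next = 1
base 6: 1 = 1; at 7: 1 = 1; next = 0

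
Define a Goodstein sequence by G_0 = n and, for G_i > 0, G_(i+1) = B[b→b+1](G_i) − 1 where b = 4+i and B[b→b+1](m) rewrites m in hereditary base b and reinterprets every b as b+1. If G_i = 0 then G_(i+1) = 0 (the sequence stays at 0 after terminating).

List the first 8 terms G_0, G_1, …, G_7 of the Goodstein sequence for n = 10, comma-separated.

10 —HB4→ 2·4 + 2 —bump→ 2·5 + 2 = 12 —(−1)→ 11
11 —HB5→ 2·5 + 1 —bump→ 2·6 + 1 = 13 —(−1)→ 12
12 —HB6→ 2·6 —bump→ 2·7 = 14 —(−1)→ 13
13 —HB7→ 7 + 6 —bump→ 8 + 6 = 14 —(−1)→ 13
13 —HB8→ 8 + 5 —bump→ 9 + 5 = 14 —(−1)→ 13
13 —HB9→ 9 + 4 —bump→ 10 + 4 = 14 —(−1)→ 13
13 —HB10→ 10 + 3 —bump→ 11 + 3 = 14 —(−1)→ 13

10, 11, 12, 13, 13, 13, 13, 13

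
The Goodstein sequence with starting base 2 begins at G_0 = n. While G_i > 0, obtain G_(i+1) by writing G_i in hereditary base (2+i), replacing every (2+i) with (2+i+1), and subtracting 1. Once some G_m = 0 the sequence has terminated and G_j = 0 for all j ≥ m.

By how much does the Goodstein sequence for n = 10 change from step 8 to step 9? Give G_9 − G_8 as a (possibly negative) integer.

G_0=10  [base 2] 2^(2 + 1) + 2  →[2↦3]→  3^(3 + 1) + 3 = 84  −1 ⇒ G_1=83
G_1=83  [base 3] 3^(3 + 1) + 2  →[3↦4]→  4^(4 + 1) + 2 = 1026  −1 ⇒ G_2=1025
G_2=1025  [base 4] 4^(4 + 1) + 1  →[4↦5]→  5^(5 + 1) + 1 = 15626  −1 ⇒ G_3=15625
G_3=15625  [base 5] 5^(5 + 1)  →[5↦6]→  6^(6 + 1) = 279936  −1 ⇒ G_4=279935
G_4=279935  [base 6] 5·6^6 + 5·6^5 + 5·6^4 + 5·6^3 + 5·6^2 + 5·6 + 5  →[6↦7]→  5·7^7 + 5·7^5 + 5·7^4 + 5·7^3 + 5·7^2 + 5·7 + 5 = 4215755  −1 ⇒ G_5=4215754
G_5=4215754  [base 7] 5·7^7 + 5·7^5 + 5·7^4 + 5·7^3 + 5·7^2 + 5·7 + 4  →[7↦8]→  5·8^8 + 5·8^5 + 5·8^4 + 5·8^3 + 5·8^2 + 5·8 + 4 = 84073324  −1 ⇒ G_6=84073323
G_6=84073323  [base 8] 5·8^8 + 5·8^5 + 5·8^4 + 5·8^3 + 5·8^2 + 5·8 + 3  →[8↦9]→  5·9^9 + 5·9^5 + 5·9^4 + 5·9^3 + 5·9^2 + 5·9 + 3 = 1937434593  −1 ⇒ G_7=1937434592
G_7=1937434592  [base 9] 5·9^9 + 5·9^5 + 5·9^4 + 5·9^3 + 5·9^2 + 5·9 + 2  →[9↦10]→  5·10^10 + 5·10^5 + 5·10^4 + 5·10^3 + 5·10^2 + 5·10 + 2 = 50000555552  −1 ⇒ G_8=50000555551
G_8=50000555551  [base 10] 5·10^10 + 5·10^5 + 5·10^4 + 5·10^3 + 5·10^2 + 5·10 + 1  →[10↦11]→  5·11^11 + 5·11^5 + 5·11^4 + 5·11^3 + 5·11^2 + 5·11 + 1 = 1426559238831  −1 ⇒ G_9=1426559238830

1376558683279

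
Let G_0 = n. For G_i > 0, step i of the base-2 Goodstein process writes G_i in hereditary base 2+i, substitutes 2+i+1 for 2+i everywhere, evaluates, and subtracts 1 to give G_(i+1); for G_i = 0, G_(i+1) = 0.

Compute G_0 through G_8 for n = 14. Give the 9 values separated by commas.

14, 110, 1281, 18750, 326591, 5862840, 134404971, 3487116548, 100000555551

G_0 = 14. HB_2(14) = 2^(2 + 1) + 2^2 + 2. Bump = 111. G_1 = 110.
G_1 = 110. HB_3(110) = 3^(3 + 1) + 3^3 + 2. Bump = 1282. G_2 = 1281.
G_2 = 1281. HB_4(1281) = 4^(4 + 1) + 4^4 + 1. Bump = 18751. G_3 = 18750.
G_3 = 18750. HB_5(18750) = 5^(5 + 1) + 5^5. Bump = 326592. G_4 = 326591.
G_4 = 326591. HB_6(326591) = 6^(6 + 1) + 5·6^5 + 5·6^4 + 5·6^3 + 5·6^2 + 5·6 + 5. Bump = 5862841. G_5 = 5862840.
G_5 = 5862840. HB_7(5862840) = 7^(7 + 1) + 5·7^5 + 5·7^4 + 5·7^3 + 5·7^2 + 5·7 + 4. Bump = 134404972. G_6 = 134404971.
G_6 = 134404971. HB_8(134404971) = 8^(8 + 1) + 5·8^5 + 5·8^4 + 5·8^3 + 5·8^2 + 5·8 + 3. Bump = 3487116549. G_7 = 3487116548.
G_7 = 3487116548. HB_9(3487116548) = 9^(9 + 1) + 5·9^5 + 5·9^4 + 5·9^3 + 5·9^2 + 5·9 + 2. Bump = 100000555552. G_8 = 100000555551.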